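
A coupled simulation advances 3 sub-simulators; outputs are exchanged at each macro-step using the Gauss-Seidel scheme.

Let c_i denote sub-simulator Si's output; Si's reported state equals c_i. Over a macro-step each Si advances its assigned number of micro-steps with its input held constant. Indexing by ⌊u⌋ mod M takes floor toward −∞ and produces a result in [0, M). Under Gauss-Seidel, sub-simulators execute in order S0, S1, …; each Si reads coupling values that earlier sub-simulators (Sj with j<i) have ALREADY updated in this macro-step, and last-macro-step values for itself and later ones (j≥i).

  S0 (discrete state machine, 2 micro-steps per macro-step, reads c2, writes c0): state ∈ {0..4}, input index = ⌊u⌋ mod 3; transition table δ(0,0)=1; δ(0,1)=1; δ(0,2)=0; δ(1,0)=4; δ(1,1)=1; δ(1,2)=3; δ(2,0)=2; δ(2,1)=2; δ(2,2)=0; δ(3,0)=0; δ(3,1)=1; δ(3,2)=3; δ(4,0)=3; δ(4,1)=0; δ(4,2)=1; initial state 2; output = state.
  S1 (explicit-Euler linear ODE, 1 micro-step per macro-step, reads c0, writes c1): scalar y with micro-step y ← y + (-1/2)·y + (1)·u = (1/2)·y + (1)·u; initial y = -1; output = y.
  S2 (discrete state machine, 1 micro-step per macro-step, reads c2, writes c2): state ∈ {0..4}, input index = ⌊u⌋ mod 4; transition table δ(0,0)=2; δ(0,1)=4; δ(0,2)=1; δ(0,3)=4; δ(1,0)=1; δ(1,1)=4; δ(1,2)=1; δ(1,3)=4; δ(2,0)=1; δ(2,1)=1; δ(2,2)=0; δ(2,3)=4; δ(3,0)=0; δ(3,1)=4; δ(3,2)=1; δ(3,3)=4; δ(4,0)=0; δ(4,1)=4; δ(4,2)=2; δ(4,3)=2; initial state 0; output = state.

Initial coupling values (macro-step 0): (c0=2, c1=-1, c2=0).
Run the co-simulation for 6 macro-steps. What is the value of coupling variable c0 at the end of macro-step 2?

c0 at macro-step 2 = 0

macro 1: S0 reads c2=0 → after 2×micro: 2; S1 reads c0=2 → after 1×micro: 3/2; S2 reads c2=0 → after 1×micro: 2 ⇒ (c0=2, c1=3/2, c2=2)
macro 2: S0 reads c2=2 → after 2×micro: 0; S1 reads c0=0 → after 1×micro: 3/4; S2 reads c2=2 → after 1×micro: 0 ⇒ (c0=0, c1=3/4, c2=0)
macro 3: S0 reads c2=0 → after 2×micro: 4; S1 reads c0=4 → after 1×micro: 35/8; S2 reads c2=0 → after 1×micro: 2 ⇒ (c0=4, c1=35/8, c2=2)
macro 4: S0 reads c2=2 → after 2×micro: 3; S1 reads c0=3 → after 1×micro: 83/16; S2 reads c2=2 → after 1×micro: 0 ⇒ (c0=3, c1=83/16, c2=0)
macro 5: S0 reads c2=0 → after 2×micro: 1; S1 reads c0=1 → after 1×micro: 115/32; S2 reads c2=0 → after 1×micro: 2 ⇒ (c0=1, c1=115/32, c2=2)
macro 6: S0 reads c2=2 → after 2×micro: 3; S1 reads c0=3 → after 1×micro: 307/64; S2 reads c2=2 → after 1×micro: 0 ⇒ (c0=3, c1=307/64, c2=0)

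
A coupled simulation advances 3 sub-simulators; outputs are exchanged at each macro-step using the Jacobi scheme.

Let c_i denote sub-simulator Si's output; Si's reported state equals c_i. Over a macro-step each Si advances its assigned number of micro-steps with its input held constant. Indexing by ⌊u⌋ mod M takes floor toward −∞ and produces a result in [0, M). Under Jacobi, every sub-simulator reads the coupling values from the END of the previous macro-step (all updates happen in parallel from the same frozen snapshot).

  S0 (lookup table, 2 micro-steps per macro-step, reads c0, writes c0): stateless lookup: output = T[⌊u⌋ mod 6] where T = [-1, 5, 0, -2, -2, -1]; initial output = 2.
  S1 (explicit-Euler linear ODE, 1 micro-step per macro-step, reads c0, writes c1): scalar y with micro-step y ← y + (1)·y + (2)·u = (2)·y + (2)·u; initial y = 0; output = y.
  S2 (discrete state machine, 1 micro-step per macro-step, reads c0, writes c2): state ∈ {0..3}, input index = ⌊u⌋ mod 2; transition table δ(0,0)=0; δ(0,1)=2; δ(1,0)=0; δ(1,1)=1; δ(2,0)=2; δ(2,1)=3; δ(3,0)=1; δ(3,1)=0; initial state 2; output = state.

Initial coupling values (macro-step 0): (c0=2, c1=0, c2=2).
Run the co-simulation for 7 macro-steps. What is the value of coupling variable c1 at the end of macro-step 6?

macro 1: S0 reads c0=2 → after 2×micro: 0; S1 reads c0=2 → after 1×micro: 4; S2 reads c0=2 → after 1×micro: 2 ⇒ (c0=0, c1=4, c2=2)
macro 2: S0 reads c0=0 → after 2×micro: -1; S1 reads c0=0 → after 1×micro: 8; S2 reads c0=0 → after 1×micro: 2 ⇒ (c0=-1, c1=8, c2=2)
macro 3: S0 reads c0=-1 → after 2×micro: -1; S1 reads c0=-1 → after 1×micro: 14; S2 reads c0=-1 → after 1×micro: 3 ⇒ (c0=-1, c1=14, c2=3)
macro 4: S0 reads c0=-1 → after 2×micro: -1; S1 reads c0=-1 → after 1×micro: 26; S2 reads c0=-1 → after 1×micro: 0 ⇒ (c0=-1, c1=26, c2=0)
macro 5: S0 reads c0=-1 → after 2×micro: -1; S1 reads c0=-1 → after 1×micro: 50; S2 reads c0=-1 → after 1×micro: 2 ⇒ (c0=-1, c1=50, c2=2)
macro 6: S0 reads c0=-1 → after 2×micro: -1; S1 reads c0=-1 → after 1×micro: 98; S2 reads c0=-1 → after 1×micro: 3 ⇒ (c0=-1, c1=98, c2=3)
macro 7: S0 reads c0=-1 → after 2×micro: -1; S1 reads c0=-1 → after 1×micro: 194; S2 reads c0=-1 → after 1×micro: 0 ⇒ (c0=-1, c1=194, c2=0)

c1 at macro-step 6 = 98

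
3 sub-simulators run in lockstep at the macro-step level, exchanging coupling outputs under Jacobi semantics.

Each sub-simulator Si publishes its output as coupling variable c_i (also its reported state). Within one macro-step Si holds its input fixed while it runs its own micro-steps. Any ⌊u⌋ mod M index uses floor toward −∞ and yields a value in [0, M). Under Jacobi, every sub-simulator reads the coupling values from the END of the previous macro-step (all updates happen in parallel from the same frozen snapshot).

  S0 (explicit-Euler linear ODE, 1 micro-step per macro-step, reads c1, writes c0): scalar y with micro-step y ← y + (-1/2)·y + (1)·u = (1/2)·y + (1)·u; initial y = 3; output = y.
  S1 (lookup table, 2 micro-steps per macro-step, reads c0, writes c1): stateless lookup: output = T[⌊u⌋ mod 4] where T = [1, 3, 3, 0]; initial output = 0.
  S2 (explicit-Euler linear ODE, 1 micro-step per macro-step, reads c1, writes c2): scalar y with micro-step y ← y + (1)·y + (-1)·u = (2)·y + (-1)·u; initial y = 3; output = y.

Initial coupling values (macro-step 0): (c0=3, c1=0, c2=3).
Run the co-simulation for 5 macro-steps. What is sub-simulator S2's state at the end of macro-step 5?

S2 state at macro-step 5 = 82

macro 1: S0 reads c1=0 → after 1×micro: 3/2; S1 reads c0=3 → after 2×micro: 0; S2 reads c1=0 → after 1×micro: 6 ⇒ (c0=3/2, c1=0, c2=6)
macro 2: S0 reads c1=0 → after 1×micro: 3/4; S1 reads c0=3/2 → after 2×micro: 3; S2 reads c1=0 → after 1×micro: 12 ⇒ (c0=3/4, c1=3, c2=12)
macro 3: S0 reads c1=3 → after 1×micro: 27/8; S1 reads c0=3/4 → after 2×micro: 1; S2 reads c1=3 → after 1×micro: 21 ⇒ (c0=27/8, c1=1, c2=21)
macro 4: S0 reads c1=1 → after 1×micro: 43/16; S1 reads c0=27/8 → after 2×micro: 0; S2 reads c1=1 → after 1×micro: 41 ⇒ (c0=43/16, c1=0, c2=41)
macro 5: S0 reads c1=0 → after 1×micro: 43/32; S1 reads c0=43/16 → after 2×micro: 3; S2 reads c1=0 → after 1×micro: 82 ⇒ (c0=43/32, c1=3, c2=82)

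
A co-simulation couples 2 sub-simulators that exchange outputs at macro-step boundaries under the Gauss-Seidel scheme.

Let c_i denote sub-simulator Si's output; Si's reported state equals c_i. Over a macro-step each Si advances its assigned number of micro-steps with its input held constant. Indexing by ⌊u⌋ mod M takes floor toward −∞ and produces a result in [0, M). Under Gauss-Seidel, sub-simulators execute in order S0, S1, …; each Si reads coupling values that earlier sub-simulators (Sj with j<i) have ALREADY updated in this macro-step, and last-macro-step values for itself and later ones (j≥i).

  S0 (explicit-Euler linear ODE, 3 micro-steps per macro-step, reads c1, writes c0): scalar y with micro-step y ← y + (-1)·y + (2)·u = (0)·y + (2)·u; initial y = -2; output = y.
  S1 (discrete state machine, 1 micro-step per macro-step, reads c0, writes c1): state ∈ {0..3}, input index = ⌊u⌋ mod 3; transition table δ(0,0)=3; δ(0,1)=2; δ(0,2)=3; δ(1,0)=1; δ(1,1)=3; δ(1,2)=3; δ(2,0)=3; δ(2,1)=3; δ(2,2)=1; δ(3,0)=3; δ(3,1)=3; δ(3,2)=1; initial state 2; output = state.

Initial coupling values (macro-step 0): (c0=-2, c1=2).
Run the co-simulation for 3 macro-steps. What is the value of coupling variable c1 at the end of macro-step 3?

macro 1: S0 reads c1=2 → after 3×micro: 4; S1 reads c0=4 → after 1×micro: 3 ⇒ (c0=4, c1=3)
macro 2: S0 reads c1=3 → after 3×micro: 6; S1 reads c0=6 → after 1×micro: 3 ⇒ (c0=6, c1=3)
macro 3: S0 reads c1=3 → after 3×micro: 6; S1 reads c0=6 → after 1×micro: 3 ⇒ (c0=6, c1=3)

c1 at macro-step 3 = 3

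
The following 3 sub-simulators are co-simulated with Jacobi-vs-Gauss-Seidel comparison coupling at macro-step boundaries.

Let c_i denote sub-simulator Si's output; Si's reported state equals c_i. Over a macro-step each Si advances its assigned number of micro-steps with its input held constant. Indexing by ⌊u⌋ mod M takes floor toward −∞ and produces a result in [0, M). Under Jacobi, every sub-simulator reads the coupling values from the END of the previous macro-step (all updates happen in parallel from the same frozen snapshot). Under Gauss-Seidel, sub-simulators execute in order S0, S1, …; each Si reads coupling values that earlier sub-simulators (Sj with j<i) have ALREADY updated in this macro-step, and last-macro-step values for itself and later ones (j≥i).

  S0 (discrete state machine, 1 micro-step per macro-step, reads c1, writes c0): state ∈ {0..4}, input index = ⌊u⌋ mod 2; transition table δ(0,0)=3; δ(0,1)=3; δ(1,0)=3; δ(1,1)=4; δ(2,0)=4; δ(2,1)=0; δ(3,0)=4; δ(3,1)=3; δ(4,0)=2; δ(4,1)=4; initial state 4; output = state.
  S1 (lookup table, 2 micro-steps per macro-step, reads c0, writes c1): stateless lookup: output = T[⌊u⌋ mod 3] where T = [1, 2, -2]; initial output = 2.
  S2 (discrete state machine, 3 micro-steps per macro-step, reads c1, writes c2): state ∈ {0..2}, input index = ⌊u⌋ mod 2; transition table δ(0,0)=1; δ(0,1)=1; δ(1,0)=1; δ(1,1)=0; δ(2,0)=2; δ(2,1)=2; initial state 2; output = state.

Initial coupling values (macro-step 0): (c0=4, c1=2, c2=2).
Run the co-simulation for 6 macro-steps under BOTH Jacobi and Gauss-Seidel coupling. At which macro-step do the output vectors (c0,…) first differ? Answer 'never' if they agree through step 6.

first divergence at macro-step: 1

[Jacobi] macro 1: S0 reads c1=2 → after 1×micro: 2; S1 reads c0=4 → after 2×micro: 2; S2 reads c1=2 → after 3×micro: 2 ⇒ (c0=2, c1=2, c2=2)
[Jacobi] macro 2: S0 reads c1=2 → after 1×micro: 4; S1 reads c0=2 → after 2×micro: -2; S2 reads c1=2 → after 3×micro: 2 ⇒ (c0=4, c1=-2, c2=2)
[Jacobi] macro 3: S0 reads c1=-2 → after 1×micro: 2; S1 reads c0=4 → after 2×micro: 2; S2 reads c1=-2 → after 3×micro: 2 ⇒ (c0=2, c1=2, c2=2)
[Jacobi] macro 4: S0 reads c1=2 → after 1×micro: 4; S1 reads c0=2 → after 2×micro: -2; S2 reads c1=2 → after 3×micro: 2 ⇒ (c0=4, c1=-2, c2=2)
[Jacobi] macro 5: S0 reads c1=-2 → after 1×micro: 2; S1 reads c0=4 → after 2×micro: 2; S2 reads c1=-2 → after 3×micro: 2 ⇒ (c0=2, c1=2, c2=2)
[Jacobi] macro 6: S0 reads c1=2 → after 1×micro: 4; S1 reads c0=2 → after 2×micro: -2; S2 reads c1=2 → after 3×micro: 2 ⇒ (c0=4, c1=-2, c2=2)
[Gauss-Seidel] macro 1: S0 reads c1=2 → after 1×micro: 2; S1 reads c0=2 → after 2×micro: -2; S2 reads c1=-2 → after 3×micro: 2 ⇒ (c0=2, c1=-2, c2=2)
[Gauss-Seidel] macro 2: S0 reads c1=-2 → after 1×micro: 4; S1 reads c0=4 → after 2×micro: 2; S2 reads c1=2 → after 3×micro: 2 ⇒ (c0=4, c1=2, c2=2)
[Gauss-Seidel] macro 3: S0 reads c1=2 → after 1×micro: 2; S1 reads c0=2 → after 2×micro: -2; S2 reads c1=-2 → after 3×micro: 2 ⇒ (c0=2, c1=-2, c2=2)
[Gauss-Seidel] macro 4: S0 reads c1=-2 → after 1×micro: 4; S1 reads c0=4 → after 2×micro: 2; S2 reads c1=2 → after 3×micro: 2 ⇒ (c0=4, c1=2, c2=2)
[Gauss-Seidel] macro 5: S0 reads c1=2 → after 1×micro: 2; S1 reads c0=2 → after 2×micro: -2; S2 reads c1=-2 → after 3×micro: 2 ⇒ (c0=2, c1=-2, c2=2)
[Gauss-Seidel] macro 6: S0 reads c1=-2 → after 1×micro: 4; S1 reads c0=4 → after 2×micro: 2; S2 reads c1=2 → after 3×micro: 2 ⇒ (c0=4, c1=2, c2=2)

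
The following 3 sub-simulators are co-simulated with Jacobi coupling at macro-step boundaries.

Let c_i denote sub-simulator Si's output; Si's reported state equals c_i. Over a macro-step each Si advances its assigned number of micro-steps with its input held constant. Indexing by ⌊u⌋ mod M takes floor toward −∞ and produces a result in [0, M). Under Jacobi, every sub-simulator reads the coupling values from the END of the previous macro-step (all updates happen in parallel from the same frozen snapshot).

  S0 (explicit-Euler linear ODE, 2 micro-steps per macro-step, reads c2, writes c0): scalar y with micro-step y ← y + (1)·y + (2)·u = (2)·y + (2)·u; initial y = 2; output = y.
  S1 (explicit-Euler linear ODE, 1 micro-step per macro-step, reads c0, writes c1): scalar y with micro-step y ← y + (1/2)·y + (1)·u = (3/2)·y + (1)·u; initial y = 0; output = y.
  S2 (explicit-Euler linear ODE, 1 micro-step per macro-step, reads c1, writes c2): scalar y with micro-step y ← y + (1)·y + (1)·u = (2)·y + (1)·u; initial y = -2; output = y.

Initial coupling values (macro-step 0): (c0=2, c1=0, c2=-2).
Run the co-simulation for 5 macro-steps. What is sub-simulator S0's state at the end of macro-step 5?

macro 1: S0 reads c2=-2 → after 2×micro: -4; S1 reads c0=2 → after 1×micro: 2; S2 reads c1=0 → after 1×micro: -4 ⇒ (c0=-4, c1=2, c2=-4)
macro 2: S0 reads c2=-4 → after 2×micro: -40; S1 reads c0=-4 → after 1×micro: -1; S2 reads c1=2 → after 1×micro: -6 ⇒ (c0=-40, c1=-1, c2=-6)
macro 3: S0 reads c2=-6 → after 2×micro: -196; S1 reads c0=-40 → after 1×micro: -83/2; S2 reads c1=-1 → after 1×micro: -13 ⇒ (c0=-196, c1=-83/2, c2=-13)
macro 4: S0 reads c2=-13 → after 2×micro: -862; S1 reads c0=-196 → after 1×micro: -1033/4; S2 reads c1=-83/2 → after 1×micro: -135/2 ⇒ (c0=-862, c1=-1033/4, c2=-135/2)
macro 5: S0 reads c2=-135/2 → after 2×micro: -3853; S1 reads c0=-862 → after 1×micro: -9995/8; S2 reads c1=-1033/4 → after 1×micro: -1573/4 ⇒ (c0=-3853, c1=-9995/8, c2=-1573/4)

S0 state at macro-step 5 = -3853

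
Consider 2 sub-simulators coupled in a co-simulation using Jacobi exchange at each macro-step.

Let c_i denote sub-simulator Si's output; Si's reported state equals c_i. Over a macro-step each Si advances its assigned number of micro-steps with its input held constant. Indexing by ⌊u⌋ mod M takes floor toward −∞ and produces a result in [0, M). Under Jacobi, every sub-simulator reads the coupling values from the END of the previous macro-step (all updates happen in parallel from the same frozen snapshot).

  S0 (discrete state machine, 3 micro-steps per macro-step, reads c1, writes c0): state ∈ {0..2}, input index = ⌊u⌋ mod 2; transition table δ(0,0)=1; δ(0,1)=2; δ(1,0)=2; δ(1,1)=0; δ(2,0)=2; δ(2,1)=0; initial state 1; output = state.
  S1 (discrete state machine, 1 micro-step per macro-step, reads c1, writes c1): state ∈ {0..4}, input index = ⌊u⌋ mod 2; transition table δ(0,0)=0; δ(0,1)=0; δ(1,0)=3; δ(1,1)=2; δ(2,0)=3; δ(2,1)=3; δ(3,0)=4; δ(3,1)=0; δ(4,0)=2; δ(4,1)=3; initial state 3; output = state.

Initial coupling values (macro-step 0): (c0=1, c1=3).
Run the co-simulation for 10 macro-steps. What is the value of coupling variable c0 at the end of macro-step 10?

macro 1: S0 reads c1=3 → after 3×micro: 0; S1 reads c1=3 → after 1×micro: 0 ⇒ (c0=0, c1=0)
macro 2: S0 reads c1=0 → after 3×micro: 2; S1 reads c1=0 → after 1×micro: 0 ⇒ (c0=2, c1=0)
macro 3: S0 reads c1=0 → after 3×micro: 2; S1 reads c1=0 → after 1×micro: 0 ⇒ (c0=2, c1=0)
macro 4: S0 reads c1=0 → after 3×micro: 2; S1 reads c1=0 → after 1×micro: 0 ⇒ (c0=2, c1=0)
macro 5: S0 reads c1=0 → after 3×micro: 2; S1 reads c1=0 → after 1×micro: 0 ⇒ (c0=2, c1=0)
macro 6: S0 reads c1=0 → after 3×micro: 2; S1 reads c1=0 → after 1×micro: 0 ⇒ (c0=2, c1=0)
macro 7: S0 reads c1=0 → after 3×micro: 2; S1 reads c1=0 → after 1×micro: 0 ⇒ (c0=2, c1=0)
macro 8: S0 reads c1=0 → after 3×micro: 2; S1 reads c1=0 → after 1×micro: 0 ⇒ (c0=2, c1=0)
macro 9: S0 reads c1=0 → after 3×micro: 2; S1 reads c1=0 → after 1×micro: 0 ⇒ (c0=2, c1=0)
macro 10: S0 reads c1=0 → after 3×micro: 2; S1 reads c1=0 → after 1×micro: 0 ⇒ (c0=2, c1=0)

c0 at macro-step 10 = 2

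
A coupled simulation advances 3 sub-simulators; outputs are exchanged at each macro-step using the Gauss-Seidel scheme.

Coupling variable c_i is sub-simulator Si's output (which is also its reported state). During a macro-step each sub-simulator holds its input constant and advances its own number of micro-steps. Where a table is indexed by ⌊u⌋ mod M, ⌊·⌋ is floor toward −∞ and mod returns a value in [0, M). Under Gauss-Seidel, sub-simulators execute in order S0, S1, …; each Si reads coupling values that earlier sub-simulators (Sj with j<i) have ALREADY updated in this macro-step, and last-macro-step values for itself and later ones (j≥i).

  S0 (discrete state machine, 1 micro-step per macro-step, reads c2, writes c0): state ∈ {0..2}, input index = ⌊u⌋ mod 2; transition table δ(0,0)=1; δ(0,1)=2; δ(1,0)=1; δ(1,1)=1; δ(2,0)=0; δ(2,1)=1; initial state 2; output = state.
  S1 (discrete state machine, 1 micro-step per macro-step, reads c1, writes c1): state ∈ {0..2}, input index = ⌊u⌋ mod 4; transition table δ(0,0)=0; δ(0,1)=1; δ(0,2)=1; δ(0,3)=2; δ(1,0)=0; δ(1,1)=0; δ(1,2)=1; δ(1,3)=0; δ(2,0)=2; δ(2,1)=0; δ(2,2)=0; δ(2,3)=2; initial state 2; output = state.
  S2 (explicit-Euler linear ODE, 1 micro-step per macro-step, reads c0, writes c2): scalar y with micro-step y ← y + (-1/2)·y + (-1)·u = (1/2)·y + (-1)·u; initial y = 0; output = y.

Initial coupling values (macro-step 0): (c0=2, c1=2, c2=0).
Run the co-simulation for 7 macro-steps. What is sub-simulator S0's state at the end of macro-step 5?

S0 state at macro-step 5 = 1

macro 1: S0 reads c2=0 → after 1×micro: 0; S1 reads c1=2 → after 1×micro: 0; S2 reads c0=0 → after 1×micro: 0 ⇒ (c0=0, c1=0, c2=0)
macro 2: S0 reads c2=0 → after 1×micro: 1; S1 reads c1=0 → after 1×micro: 0; S2 reads c0=1 → after 1×micro: -1 ⇒ (c0=1, c1=0, c2=-1)
macro 3: S0 reads c2=-1 → after 1×micro: 1; S1 reads c1=0 → after 1×micro: 0; S2 reads c0=1 → after 1×micro: -3/2 ⇒ (c0=1, c1=0, c2=-3/2)
macro 4: S0 reads c2=-3/2 → after 1×micro: 1; S1 reads c1=0 → after 1×micro: 0; S2 reads c0=1 → after 1×micro: -7/4 ⇒ (c0=1, c1=0, c2=-7/4)
macro 5: S0 reads c2=-7/4 → after 1×micro: 1; S1 reads c1=0 → after 1×micro: 0; S2 reads c0=1 → after 1×micro: -15/8 ⇒ (c0=1, c1=0, c2=-15/8)
macro 6: S0 reads c2=-15/8 → after 1×micro: 1; S1 reads c1=0 → after 1×micro: 0; S2 reads c0=1 → after 1×micro: -31/16 ⇒ (c0=1, c1=0, c2=-31/16)
macro 7: S0 reads c2=-31/16 → after 1×micro: 1; S1 reads c1=0 → after 1×micro: 0; S2 reads c0=1 → after 1×micro: -63/32 ⇒ (c0=1, c1=0, c2=-63/32)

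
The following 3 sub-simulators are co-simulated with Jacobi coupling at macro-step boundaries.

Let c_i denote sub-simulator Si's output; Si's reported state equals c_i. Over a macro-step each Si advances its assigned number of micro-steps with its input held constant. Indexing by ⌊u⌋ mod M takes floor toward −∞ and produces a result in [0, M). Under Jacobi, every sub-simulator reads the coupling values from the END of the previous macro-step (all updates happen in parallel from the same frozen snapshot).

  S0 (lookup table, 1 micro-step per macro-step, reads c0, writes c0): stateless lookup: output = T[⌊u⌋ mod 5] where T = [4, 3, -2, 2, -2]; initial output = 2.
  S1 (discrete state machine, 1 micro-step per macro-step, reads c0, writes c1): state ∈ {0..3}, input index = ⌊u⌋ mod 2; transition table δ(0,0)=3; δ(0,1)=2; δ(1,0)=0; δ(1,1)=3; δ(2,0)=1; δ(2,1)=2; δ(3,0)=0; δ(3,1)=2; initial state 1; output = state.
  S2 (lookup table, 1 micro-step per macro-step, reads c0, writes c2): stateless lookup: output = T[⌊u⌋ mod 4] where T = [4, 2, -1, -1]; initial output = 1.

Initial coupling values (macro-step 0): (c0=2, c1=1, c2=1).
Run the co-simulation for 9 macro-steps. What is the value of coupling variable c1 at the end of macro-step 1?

c1 at macro-step 1 = 0

macro 1: S0 reads c0=2 → after 1×micro: -2; S1 reads c0=2 → after 1×micro: 0; S2 reads c0=2 → after 1×micro: -1 ⇒ (c0=-2, c1=0, c2=-1)
macro 2: S0 reads c0=-2 → after 1×micro: 2; S1 reads c0=-2 → after 1×micro: 3; S2 reads c0=-2 → after 1×micro: -1 ⇒ (c0=2, c1=3, c2=-1)
macro 3: S0 reads c0=2 → after 1×micro: -2; S1 reads c0=2 → after 1×micro: 0; S2 reads c0=2 → after 1×micro: -1 ⇒ (c0=-2, c1=0, c2=-1)
macro 4: S0 reads c0=-2 → after 1×micro: 2; S1 reads c0=-2 → after 1×micro: 3; S2 reads c0=-2 → after 1×micro: -1 ⇒ (c0=2, c1=3, c2=-1)
macro 5: S0 reads c0=2 → after 1×micro: -2; S1 reads c0=2 → after 1×micro: 0; S2 reads c0=2 → after 1×micro: -1 ⇒ (c0=-2, c1=0, c2=-1)
macro 6: S0 reads c0=-2 → after 1×micro: 2; S1 reads c0=-2 → after 1×micro: 3; S2 reads c0=-2 → after 1×micro: -1 ⇒ (c0=2, c1=3, c2=-1)
macro 7: S0 reads c0=2 → after 1×micro: -2; S1 reads c0=2 → after 1×micro: 0; S2 reads c0=2 → after 1×micro: -1 ⇒ (c0=-2, c1=0, c2=-1)
macro 8: S0 reads c0=-2 → after 1×micro: 2; S1 reads c0=-2 → after 1×micro: 3; S2 reads c0=-2 → after 1×micro: -1 ⇒ (c0=2, c1=3, c2=-1)
macro 9: S0 reads c0=2 → after 1×micro: -2; S1 reads c0=2 → after 1×micro: 0; S2 reads c0=2 → after 1×micro: -1 ⇒ (c0=-2, c1=0, c2=-1)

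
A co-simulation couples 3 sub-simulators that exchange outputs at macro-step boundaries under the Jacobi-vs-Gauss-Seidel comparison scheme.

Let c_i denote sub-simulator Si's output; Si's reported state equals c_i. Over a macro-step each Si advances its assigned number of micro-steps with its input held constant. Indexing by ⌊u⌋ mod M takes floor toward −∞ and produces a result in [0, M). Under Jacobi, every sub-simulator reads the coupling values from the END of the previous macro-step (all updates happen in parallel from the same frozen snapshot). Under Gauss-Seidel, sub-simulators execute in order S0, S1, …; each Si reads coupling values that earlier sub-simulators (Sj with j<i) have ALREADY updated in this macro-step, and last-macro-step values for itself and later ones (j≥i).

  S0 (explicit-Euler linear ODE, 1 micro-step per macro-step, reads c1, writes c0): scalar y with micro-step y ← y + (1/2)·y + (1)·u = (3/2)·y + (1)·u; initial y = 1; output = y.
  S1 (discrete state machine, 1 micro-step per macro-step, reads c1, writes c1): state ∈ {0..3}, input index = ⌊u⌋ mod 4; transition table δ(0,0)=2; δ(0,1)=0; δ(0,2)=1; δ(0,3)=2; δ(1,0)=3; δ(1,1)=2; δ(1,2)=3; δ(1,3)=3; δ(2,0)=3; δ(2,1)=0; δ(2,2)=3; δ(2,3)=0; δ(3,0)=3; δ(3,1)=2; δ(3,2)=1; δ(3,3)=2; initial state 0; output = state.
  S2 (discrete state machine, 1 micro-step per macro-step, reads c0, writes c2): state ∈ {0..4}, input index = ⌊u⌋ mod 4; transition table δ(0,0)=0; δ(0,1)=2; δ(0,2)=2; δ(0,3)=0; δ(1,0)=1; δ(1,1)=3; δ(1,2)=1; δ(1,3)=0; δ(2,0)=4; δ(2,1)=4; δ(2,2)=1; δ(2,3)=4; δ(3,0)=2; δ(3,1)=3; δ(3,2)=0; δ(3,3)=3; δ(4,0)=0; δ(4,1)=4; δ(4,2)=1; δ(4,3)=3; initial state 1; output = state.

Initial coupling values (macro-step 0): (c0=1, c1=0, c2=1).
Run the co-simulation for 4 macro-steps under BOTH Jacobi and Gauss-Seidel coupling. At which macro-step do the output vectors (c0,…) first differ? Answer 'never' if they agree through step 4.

[Jacobi] macro 1: S0 reads c1=0 → after 1×micro: 3/2; S1 reads c1=0 → after 1×micro: 2; S2 reads c0=1 → after 1×micro: 3 ⇒ (c0=3/2, c1=2, c2=3)
[Jacobi] macro 2: S0 reads c1=2 → after 1×micro: 17/4; S1 reads c1=2 → after 1×micro: 3; S2 reads c0=3/2 → after 1×micro: 3 ⇒ (c0=17/4, c1=3, c2=3)
[Jacobi] macro 3: S0 reads c1=3 → after 1×micro: 75/8; S1 reads c1=3 → after 1×micro: 2; S2 reads c0=17/4 → after 1×micro: 2 ⇒ (c0=75/8, c1=2, c2=2)
[Jacobi] macro 4: S0 reads c1=2 → after 1×micro: 257/16; S1 reads c1=2 → after 1×micro: 3; S2 reads c0=75/8 → after 1×micro: 4 ⇒ (c0=257/16, c1=3, c2=4)
[Gauss-Seidel] macro 1: S0 reads c1=0 → after 1×micro: 3/2; S1 reads c1=0 → after 1×micro: 2; S2 reads c0=3/2 → after 1×micro: 3 ⇒ (c0=3/2, c1=2, c2=3)
[Gauss-Seidel] macro 2: S0 reads c1=2 → after 1×micro: 17/4; S1 reads c1=2 → after 1×micro: 3; S2 reads c0=17/4 → after 1×micro: 2 ⇒ (c0=17/4, c1=3, c2=2)
[Gauss-Seidel] macro 3: S0 reads c1=3 → after 1×micro: 75/8; S1 reads c1=3 → after 1×micro: 2; S2 reads c0=75/8 → after 1×micro: 4 ⇒ (c0=75/8, c1=2, c2=4)
[Gauss-Seidel] macro 4: S0 reads c1=2 → after 1×micro: 257/16; S1 reads c1=2 → after 1×micro: 3; S2 reads c0=257/16 → after 1×micro: 0 ⇒ (c0=257/16, c1=3, c2=0)

first divergence at macro-step: 2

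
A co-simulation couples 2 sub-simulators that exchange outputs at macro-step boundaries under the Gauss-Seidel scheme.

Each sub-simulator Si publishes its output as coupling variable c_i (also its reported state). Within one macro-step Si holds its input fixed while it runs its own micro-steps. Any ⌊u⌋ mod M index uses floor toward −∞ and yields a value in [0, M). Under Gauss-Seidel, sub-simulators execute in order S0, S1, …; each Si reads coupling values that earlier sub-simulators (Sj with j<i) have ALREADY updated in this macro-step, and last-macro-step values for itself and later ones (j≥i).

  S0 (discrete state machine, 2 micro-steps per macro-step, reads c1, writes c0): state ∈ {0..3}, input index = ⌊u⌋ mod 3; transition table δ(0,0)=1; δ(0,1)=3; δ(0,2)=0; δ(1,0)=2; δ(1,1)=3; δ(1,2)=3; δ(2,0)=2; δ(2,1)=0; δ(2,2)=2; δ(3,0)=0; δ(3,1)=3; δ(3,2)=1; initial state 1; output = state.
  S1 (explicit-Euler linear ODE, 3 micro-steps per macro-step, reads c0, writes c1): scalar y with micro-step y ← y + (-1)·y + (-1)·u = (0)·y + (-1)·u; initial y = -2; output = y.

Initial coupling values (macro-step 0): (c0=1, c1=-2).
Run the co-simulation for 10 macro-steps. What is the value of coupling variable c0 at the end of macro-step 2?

macro 1: S0 reads c1=-2 → after 2×micro: 3; S1 reads c0=3 → after 3×micro: -3 ⇒ (c0=3, c1=-3)
macro 2: S0 reads c1=-3 → after 2×micro: 1; S1 reads c0=1 → after 3×micro: -1 ⇒ (c0=1, c1=-1)
macro 3: S0 reads c1=-1 → after 2×micro: 1; S1 reads c0=1 → after 3×micro: -1 ⇒ (c0=1, c1=-1)
macro 4: S0 reads c1=-1 → after 2×micro: 1; S1 reads c0=1 → after 3×micro: -1 ⇒ (c0=1, c1=-1)
macro 5: S0 reads c1=-1 → after 2×micro: 1; S1 reads c0=1 → after 3×micro: -1 ⇒ (c0=1, c1=-1)
macro 6: S0 reads c1=-1 → after 2×micro: 1; S1 reads c0=1 → after 3×micro: -1 ⇒ (c0=1, c1=-1)
macro 7: S0 reads c1=-1 → after 2×micro: 1; S1 reads c0=1 → after 3×micro: -1 ⇒ (c0=1, c1=-1)
macro 8: S0 reads c1=-1 → after 2×micro: 1; S1 reads c0=1 → after 3×micro: -1 ⇒ (c0=1, c1=-1)
macro 9: S0 reads c1=-1 → after 2×micro: 1; S1 reads c0=1 → after 3×micro: -1 ⇒ (c0=1, c1=-1)
macro 10: S0 reads c1=-1 → after 2×micro: 1; S1 reads c0=1 → after 3×micro: -1 ⇒ (c0=1, c1=-1)

c0 at macro-step 2 = 1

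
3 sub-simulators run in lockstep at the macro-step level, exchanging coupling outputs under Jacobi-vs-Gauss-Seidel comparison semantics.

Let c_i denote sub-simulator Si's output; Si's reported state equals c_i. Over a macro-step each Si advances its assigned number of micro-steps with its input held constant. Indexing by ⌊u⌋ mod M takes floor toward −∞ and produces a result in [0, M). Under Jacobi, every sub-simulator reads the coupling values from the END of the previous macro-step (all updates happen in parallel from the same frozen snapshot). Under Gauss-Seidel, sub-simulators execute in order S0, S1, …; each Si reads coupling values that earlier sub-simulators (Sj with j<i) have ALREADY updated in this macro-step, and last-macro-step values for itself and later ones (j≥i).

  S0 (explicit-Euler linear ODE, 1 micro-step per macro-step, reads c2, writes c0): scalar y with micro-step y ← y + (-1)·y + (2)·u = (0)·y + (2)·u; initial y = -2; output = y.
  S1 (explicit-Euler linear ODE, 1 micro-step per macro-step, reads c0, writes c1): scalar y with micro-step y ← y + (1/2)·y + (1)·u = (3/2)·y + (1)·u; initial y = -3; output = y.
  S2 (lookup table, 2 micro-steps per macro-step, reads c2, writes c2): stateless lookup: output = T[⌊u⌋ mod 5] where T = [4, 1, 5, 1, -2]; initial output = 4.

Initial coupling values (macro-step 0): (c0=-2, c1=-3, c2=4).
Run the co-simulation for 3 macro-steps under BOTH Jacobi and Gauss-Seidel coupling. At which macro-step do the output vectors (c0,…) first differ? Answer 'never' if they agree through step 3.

first divergence at macro-step: 1

[Jacobi] macro 1: S0 reads c2=4 → after 1×micro: 8; S1 reads c0=-2 → after 1×micro: -13/2; S2 reads c2=4 → after 2×micro: -2 ⇒ (c0=8, c1=-13/2, c2=-2)
[Jacobi] macro 2: S0 reads c2=-2 → after 1×micro: -4; S1 reads c0=8 → after 1×micro: -7/4; S2 reads c2=-2 → after 2×micro: 1 ⇒ (c0=-4, c1=-7/4, c2=1)
[Jacobi] macro 3: S0 reads c2=1 → after 1×micro: 2; S1 reads c0=-4 → after 1×micro: -53/8; S2 reads c2=1 → after 2×micro: 1 ⇒ (c0=2, c1=-53/8, c2=1)
[Gauss-Seidel] macro 1: S0 reads c2=4 → after 1×micro: 8; S1 reads c0=8 → after 1×micro: 7/2; S2 reads c2=4 → after 2×micro: -2 ⇒ (c0=8, c1=7/2, c2=-2)
[Gauss-Seidel] macro 2: S0 reads c2=-2 → after 1×micro: -4; S1 reads c0=-4 → after 1×micro: 5/4; S2 reads c2=-2 → after 2×micro: 1 ⇒ (c0=-4, c1=5/4, c2=1)
[Gauss-Seidel] macro 3: S0 reads c2=1 → after 1×micro: 2; S1 reads c0=2 → after 1×micro: 31/8; S2 reads c2=1 → after 2×micro: 1 ⇒ (c0=2, c1=31/8, c2=1)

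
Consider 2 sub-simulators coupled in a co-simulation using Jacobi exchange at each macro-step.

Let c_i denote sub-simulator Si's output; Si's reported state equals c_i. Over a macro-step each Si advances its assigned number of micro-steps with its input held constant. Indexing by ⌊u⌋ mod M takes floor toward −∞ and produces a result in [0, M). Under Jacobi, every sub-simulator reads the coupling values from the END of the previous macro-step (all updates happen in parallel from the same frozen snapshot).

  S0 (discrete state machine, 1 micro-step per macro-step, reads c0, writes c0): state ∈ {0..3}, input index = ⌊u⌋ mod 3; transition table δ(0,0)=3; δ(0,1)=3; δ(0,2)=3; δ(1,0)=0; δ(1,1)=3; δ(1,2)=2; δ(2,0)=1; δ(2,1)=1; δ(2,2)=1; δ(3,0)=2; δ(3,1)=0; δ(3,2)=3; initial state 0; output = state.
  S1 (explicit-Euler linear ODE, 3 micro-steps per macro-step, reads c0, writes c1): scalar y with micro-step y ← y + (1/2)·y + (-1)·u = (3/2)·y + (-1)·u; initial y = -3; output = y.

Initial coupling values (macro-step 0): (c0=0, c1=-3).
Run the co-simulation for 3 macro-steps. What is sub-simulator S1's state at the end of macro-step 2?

macro 1: S0 reads c0=0 → after 1×micro: 3; S1 reads c0=0 → after 3×micro: -81/8 ⇒ (c0=3, c1=-81/8)
macro 2: S0 reads c0=3 → after 1×micro: 2; S1 reads c0=3 → after 3×micro: -3099/64 ⇒ (c0=2, c1=-3099/64)
macro 3: S0 reads c0=2 → after 1×micro: 1; S1 reads c0=2 → after 3×micro: -88537/512 ⇒ (c0=1, c1=-88537/512)

S1 state at macro-step 2 = -3099/64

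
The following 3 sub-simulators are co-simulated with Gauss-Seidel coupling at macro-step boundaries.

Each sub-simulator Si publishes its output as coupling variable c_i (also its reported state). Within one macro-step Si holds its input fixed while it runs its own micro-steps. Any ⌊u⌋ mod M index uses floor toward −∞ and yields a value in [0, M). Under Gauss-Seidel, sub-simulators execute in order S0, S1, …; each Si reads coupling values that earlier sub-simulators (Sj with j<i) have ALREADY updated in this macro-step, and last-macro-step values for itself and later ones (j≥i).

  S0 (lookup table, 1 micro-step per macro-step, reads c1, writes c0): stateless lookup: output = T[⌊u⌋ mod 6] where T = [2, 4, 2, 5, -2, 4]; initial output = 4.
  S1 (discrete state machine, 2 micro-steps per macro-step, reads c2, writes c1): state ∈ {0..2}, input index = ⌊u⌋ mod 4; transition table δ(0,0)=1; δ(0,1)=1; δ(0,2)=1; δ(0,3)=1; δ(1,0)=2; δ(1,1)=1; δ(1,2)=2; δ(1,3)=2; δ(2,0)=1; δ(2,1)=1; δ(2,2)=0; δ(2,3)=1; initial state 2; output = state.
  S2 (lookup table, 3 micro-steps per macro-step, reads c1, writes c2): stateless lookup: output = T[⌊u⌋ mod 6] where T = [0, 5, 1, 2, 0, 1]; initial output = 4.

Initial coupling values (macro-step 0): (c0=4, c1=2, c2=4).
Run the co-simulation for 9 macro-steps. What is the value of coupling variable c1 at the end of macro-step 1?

c1 at macro-step 1 = 2

macro 1: S0 reads c1=2 → after 1×micro: 2; S1 reads c2=4 → after 2×micro: 2; S2 reads c1=2 → after 3×micro: 1 ⇒ (c0=2, c1=2, c2=1)
macro 2: S0 reads c1=2 → after 1×micro: 2; S1 reads c2=1 → after 2×micro: 1; S2 reads c1=1 → after 3×micro: 5 ⇒ (c0=2, c1=1, c2=5)
macro 3: S0 reads c1=1 → after 1×micro: 4; S1 reads c2=5 → after 2×micro: 1; S2 reads c1=1 → after 3×micro: 5 ⇒ (c0=4, c1=1, c2=5)
macro 4: S0 reads c1=1 → after 1×micro: 4; S1 reads c2=5 → after 2×micro: 1; S2 reads c1=1 → after 3×micro: 5 ⇒ (c0=4, c1=1, c2=5)
macro 5: S0 reads c1=1 → after 1×micro: 4; S1 reads c2=5 → after 2×micro: 1; S2 reads c1=1 → after 3×micro: 5 ⇒ (c0=4, c1=1, c2=5)
macro 6: S0 reads c1=1 → after 1×micro: 4; S1 reads c2=5 → after 2×micro: 1; S2 reads c1=1 → after 3×micro: 5 ⇒ (c0=4, c1=1, c2=5)
macro 7: S0 reads c1=1 → after 1×micro: 4; S1 reads c2=5 → after 2×micro: 1; S2 reads c1=1 → after 3×micro: 5 ⇒ (c0=4, c1=1, c2=5)
macro 8: S0 reads c1=1 → after 1×micro: 4; S1 reads c2=5 → after 2×micro: 1; S2 reads c1=1 → after 3×micro: 5 ⇒ (c0=4, c1=1, c2=5)
macro 9: S0 reads c1=1 → after 1×micro: 4; S1 reads c2=5 → after 2×micro: 1; S2 reads c1=1 → after 3×micro: 5 ⇒ (c0=4, c1=1, c2=5)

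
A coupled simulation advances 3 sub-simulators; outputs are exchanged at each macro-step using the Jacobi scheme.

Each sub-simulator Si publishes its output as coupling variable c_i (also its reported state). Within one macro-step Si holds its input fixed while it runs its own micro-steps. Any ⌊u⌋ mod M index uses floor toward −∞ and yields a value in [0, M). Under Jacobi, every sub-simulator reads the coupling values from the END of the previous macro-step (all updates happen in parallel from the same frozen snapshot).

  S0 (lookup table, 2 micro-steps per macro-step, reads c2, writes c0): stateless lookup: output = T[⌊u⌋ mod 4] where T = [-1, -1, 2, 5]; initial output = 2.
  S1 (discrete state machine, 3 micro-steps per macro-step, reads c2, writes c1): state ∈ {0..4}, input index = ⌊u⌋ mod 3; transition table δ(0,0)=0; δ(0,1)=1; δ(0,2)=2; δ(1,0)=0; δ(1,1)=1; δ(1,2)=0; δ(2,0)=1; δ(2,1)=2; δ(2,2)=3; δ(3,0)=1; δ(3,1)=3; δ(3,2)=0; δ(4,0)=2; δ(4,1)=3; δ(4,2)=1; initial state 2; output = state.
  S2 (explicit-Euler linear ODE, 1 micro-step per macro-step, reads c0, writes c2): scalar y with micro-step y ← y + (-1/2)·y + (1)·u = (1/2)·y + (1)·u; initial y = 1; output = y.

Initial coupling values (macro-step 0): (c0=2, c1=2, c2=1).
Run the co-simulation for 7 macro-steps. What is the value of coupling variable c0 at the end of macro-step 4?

macro 1: S0 reads c2=1 → after 2×micro: -1; S1 reads c2=1 → after 3×micro: 2; S2 reads c0=2 → after 1×micro: 5/2 ⇒ (c0=-1, c1=2, c2=5/2)
macro 2: S0 reads c2=5/2 → after 2×micro: 2; S1 reads c2=5/2 → after 3×micro: 2; S2 reads c0=-1 → after 1×micro: 1/4 ⇒ (c0=2, c1=2, c2=1/4)
macro 3: S0 reads c2=1/4 → after 2×micro: -1; S1 reads c2=1/4 → after 3×micro: 0; S2 reads c0=2 → after 1×micro: 17/8 ⇒ (c0=-1, c1=0, c2=17/8)
macro 4: S0 reads c2=17/8 → after 2×micro: 2; S1 reads c2=17/8 → after 3×micro: 0; S2 reads c0=-1 → after 1×micro: 1/16 ⇒ (c0=2, c1=0, c2=1/16)
macro 5: S0 reads c2=1/16 → after 2×micro: -1; S1 reads c2=1/16 → after 3×micro: 0; S2 reads c0=2 → after 1×micro: 65/32 ⇒ (c0=-1, c1=0, c2=65/32)
macro 6: S0 reads c2=65/32 → after 2×micro: 2; S1 reads c2=65/32 → after 3×micro: 0; S2 reads c0=-1 → after 1×micro: 1/64 ⇒ (c0=2, c1=0, c2=1/64)
macro 7: S0 reads c2=1/64 → after 2×micro: -1; S1 reads c2=1/64 → after 3×micro: 0; S2 reads c0=2 → after 1×micro: 257/128 ⇒ (c0=-1, c1=0, c2=257/128)

c0 at macro-step 4 = 2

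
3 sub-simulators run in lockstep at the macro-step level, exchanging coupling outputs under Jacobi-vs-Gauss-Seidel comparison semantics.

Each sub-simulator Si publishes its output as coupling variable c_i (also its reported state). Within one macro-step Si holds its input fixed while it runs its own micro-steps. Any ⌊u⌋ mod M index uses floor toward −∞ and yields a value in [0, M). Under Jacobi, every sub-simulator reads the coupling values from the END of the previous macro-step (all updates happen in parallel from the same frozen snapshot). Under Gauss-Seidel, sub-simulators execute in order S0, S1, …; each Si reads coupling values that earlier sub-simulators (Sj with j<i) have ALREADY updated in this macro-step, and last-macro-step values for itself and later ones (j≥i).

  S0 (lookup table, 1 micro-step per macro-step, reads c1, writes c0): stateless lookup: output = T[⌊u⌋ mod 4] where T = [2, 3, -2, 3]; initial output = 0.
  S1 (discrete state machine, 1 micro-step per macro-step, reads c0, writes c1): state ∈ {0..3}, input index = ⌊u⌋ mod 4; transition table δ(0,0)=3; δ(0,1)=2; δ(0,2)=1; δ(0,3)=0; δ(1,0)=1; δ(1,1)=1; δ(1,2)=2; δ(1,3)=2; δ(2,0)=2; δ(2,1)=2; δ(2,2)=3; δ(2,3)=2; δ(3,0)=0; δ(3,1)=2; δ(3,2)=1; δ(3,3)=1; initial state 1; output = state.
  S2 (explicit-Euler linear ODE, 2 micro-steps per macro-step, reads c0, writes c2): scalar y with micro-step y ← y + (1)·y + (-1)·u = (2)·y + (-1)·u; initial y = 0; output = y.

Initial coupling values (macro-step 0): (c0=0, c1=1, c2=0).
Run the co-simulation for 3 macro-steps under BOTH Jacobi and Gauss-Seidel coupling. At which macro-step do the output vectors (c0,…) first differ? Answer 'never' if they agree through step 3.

[Jacobi] macro 1: S0 reads c1=1 → after 1×micro: 3; S1 reads c0=0 → after 1×micro: 1; S2 reads c0=0 → after 2×micro: 0 ⇒ (c0=3, c1=1, c2=0)
[Jacobi] macro 2: S0 reads c1=1 → after 1×micro: 3; S1 reads c0=3 → after 1×micro: 2; S2 reads c0=3 → after 2×micro: -9 ⇒ (c0=3, c1=2, c2=-9)
[Jacobi] macro 3: S0 reads c1=2 → after 1×micro: -2; S1 reads c0=3 → after 1×micro: 2; S2 reads c0=3 → after 2×micro: -45 ⇒ (c0=-2, c1=2, c2=-45)
[Gauss-Seidel] macro 1: S0 reads c1=1 → after 1×micro: 3; S1 reads c0=3 → after 1×micro: 2; S2 reads c0=3 → after 2×micro: -9 ⇒ (c0=3, c1=2, c2=-9)
[Gauss-Seidel] macro 2: S0 reads c1=2 → after 1×micro: -2; S1 reads c0=-2 → after 1×micro: 3; S2 reads c0=-2 → after 2×micro: -30 ⇒ (c0=-2, c1=3, c2=-30)
[Gauss-Seidel] macro 3: S0 reads c1=3 → after 1×micro: 3; S1 reads c0=3 → after 1×micro: 1; S2 reads c0=3 → after 2×micro: -129 ⇒ (c0=3, c1=1, c2=-129)

first divergence at macro-step: 1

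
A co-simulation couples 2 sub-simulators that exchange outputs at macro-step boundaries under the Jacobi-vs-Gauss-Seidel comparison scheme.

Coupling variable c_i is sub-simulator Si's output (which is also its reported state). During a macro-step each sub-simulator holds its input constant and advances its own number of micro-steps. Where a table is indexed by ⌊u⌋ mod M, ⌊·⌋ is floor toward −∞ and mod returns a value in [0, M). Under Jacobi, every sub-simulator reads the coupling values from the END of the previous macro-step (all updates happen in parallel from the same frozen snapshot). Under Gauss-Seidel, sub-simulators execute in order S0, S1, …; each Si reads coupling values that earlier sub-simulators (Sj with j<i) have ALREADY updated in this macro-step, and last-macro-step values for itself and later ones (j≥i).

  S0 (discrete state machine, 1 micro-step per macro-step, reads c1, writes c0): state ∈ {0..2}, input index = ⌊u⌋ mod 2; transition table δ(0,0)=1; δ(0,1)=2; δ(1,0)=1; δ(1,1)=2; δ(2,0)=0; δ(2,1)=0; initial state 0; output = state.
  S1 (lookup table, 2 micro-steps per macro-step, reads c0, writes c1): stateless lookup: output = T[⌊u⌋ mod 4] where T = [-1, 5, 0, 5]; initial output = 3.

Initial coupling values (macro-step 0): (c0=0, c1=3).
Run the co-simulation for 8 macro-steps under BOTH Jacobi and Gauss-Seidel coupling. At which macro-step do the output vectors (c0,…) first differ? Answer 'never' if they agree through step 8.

first divergence at macro-step: 1

[Jacobi] macro 1: S0 reads c1=3 → after 1×micro: 2; S1 reads c0=0 → after 2×micro: -1 ⇒ (c0=2, c1=-1)
[Jacobi] macro 2: S0 reads c1=-1 → after 1×micro: 0; S1 reads c0=2 → after 2×micro: 0 ⇒ (c0=0, c1=0)
[Jacobi] macro 3: S0 reads c1=0 → after 1×micro: 1; S1 reads c0=0 → after 2×micro: -1 ⇒ (c0=1, c1=-1)
[Jacobi] macro 4: S0 reads c1=-1 → after 1×micro: 2; S1 reads c0=1 → after 2×micro: 5 ⇒ (c0=2, c1=5)
[Jacobi] macro 5: S0 reads c1=5 → after 1×micro: 0; S1 reads c0=2 → after 2×micro: 0 ⇒ (c0=0, c1=0)
[Jacobi] macro 6: S0 reads c1=0 → after 1×micro: 1; S1 reads c0=0 → after 2×micro: -1 ⇒ (c0=1, c1=-1)
[Jacobi] macro 7: S0 reads c1=-1 → after 1×micro: 2; S1 reads c0=1 → after 2×micro: 5 ⇒ (c0=2, c1=5)
[Jacobi] macro 8: S0 reads c1=5 → after 1×micro: 0; S1 reads c0=2 → after 2×micro: 0 ⇒ (c0=0, c1=0)
[Gauss-Seidel] macro 1: S0 reads c1=3 → after 1×micro: 2; S1 reads c0=2 → after 2×micro: 0 ⇒ (c0=2, c1=0)
[Gauss-Seidel] macro 2: S0 reads c1=0 → after 1×micro: 0; S1 reads c0=0 → after 2×micro: -1 ⇒ (c0=0, c1=-1)
[Gauss-Seidel] macro 3: S0 reads c1=-1 → after 1×micro: 2; S1 reads c0=2 → after 2×micro: 0 ⇒ (c0=2, c1=0)
[Gauss-Seidel] macro 4: S0 reads c1=0 → after 1×micro: 0; S1 reads c0=0 → after 2×micro: -1 ⇒ (c0=0, c1=-1)
[Gauss-Seidel] macro 5: S0 reads c1=-1 → after 1×micro: 2; S1 reads c0=2 → after 2×micro: 0 ⇒ (c0=2, c1=0)
[Gauss-Seidel] macro 6: S0 reads c1=0 → after 1×micro: 0; S1 reads c0=0 → after 2×micro: -1 ⇒ (c0=0, c1=-1)
[Gauss-Seidel] macro 7: S0 reads c1=-1 → after 1×micro: 2; S1 reads c0=2 → after 2×micro: 0 ⇒ (c0=2, c1=0)
[Gauss-Seidel] macro 8: S0 reads c1=0 → after 1×micro: 0; S1 reads c0=0 → after 2×micro: -1 ⇒ (c0=0, c1=-1)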